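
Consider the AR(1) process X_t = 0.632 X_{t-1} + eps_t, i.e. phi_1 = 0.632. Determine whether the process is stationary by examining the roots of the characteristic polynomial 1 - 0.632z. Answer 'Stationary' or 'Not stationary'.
\text{Stationary}

The AR(p) characteristic polynomial is P(z) = 1 - 0.632z.
Stationarity requires all roots to lie outside the unit circle, i.e. |z| > 1 for every root.
This is linear in z: 1 + (-0.632) z = 0  =>  z = -1/(-0.632) = 1.582278,  |z| = 1.582278.
Moduli of all roots: 1.5823.
All moduli strictly greater than 1? Yes.
Verdict: Stationary.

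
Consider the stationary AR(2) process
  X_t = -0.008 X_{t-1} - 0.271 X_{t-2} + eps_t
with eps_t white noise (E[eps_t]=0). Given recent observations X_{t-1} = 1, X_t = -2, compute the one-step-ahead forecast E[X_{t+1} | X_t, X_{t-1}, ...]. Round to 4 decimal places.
E[X_{t+1} \mid \mathcal F_t] = -0.2550

For an AR(p) model X_t = c + sum_i phi_i X_{t-i} + eps_t, the
one-step-ahead conditional mean is
  E[X_{t+1} | X_t, ...] = c + sum_i phi_i X_{t+1-i}.
Substitute known values:
  E[X_{t+1} | ...] = (-0.008) * (-2) + (-0.271) * (1)
                   = -0.2550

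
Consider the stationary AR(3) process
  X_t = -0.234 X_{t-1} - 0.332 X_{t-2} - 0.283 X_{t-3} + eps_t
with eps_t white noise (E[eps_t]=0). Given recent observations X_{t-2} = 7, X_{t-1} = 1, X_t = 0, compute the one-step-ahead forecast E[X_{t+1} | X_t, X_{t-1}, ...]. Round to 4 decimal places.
E[X_{t+1} \mid \mathcal F_t] = -2.3130

For an AR(p) model X_t = c + sum_i phi_i X_{t-i} + eps_t, the
one-step-ahead conditional mean is
  E[X_{t+1} | X_t, ...] = c + sum_i phi_i X_{t+1-i}.
Substitute known values:
  E[X_{t+1} | ...] = (-0.234) * (0) + (-0.332) * (1) + (-0.283) * (7)
                   = -2.3130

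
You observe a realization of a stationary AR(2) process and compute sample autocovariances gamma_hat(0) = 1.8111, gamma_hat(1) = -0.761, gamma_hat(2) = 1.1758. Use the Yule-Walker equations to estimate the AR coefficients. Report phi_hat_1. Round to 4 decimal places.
\hat\phi_{1} = -0.1790

The Yule-Walker equations for an AR(p) process read, in matrix form,
  Gamma_p phi = r_p,   with   (Gamma_p)_{ij} = gamma(|i - j|),
                       (r_p)_i = gamma(i),   i,j = 1..p.
Substitute the sample gammas (Toeplitz matrix and right-hand side of size 2):
  Gamma_p = [[1.8111, -0.761], [-0.761, 1.8111]]
  r_p     = [-0.761, 1.1758]
Written out:
  1.8111 phi_1 - 0.761 phi_2 = -0.761
  -0.761 phi_1 + 1.8111 phi_2 = 1.1758
Solve by Cramer's rule:
  det = gamma(0)^2 - gamma(1)^2 = (1.8111)^2 - (-0.761)^2 = 3.28008321 - 0.579121 = 2.70096221
  phi_hat_1 = [gamma(1) gamma(0) - gamma(1) gamma(2)] / det = [(-0.761)(1.8111) - (-0.761)(1.1758)] / 2.70096221 = -0.4834633 / 2.70096221 = -0.179
  phi_hat_2 = [gamma(0) gamma(2) - gamma(1)^2] / det = [(1.8111)(1.1758) - (-0.761)^2] / 2.70096221 = 1.55037038 / 2.70096221 = 0.574
So phi_hat = [-0.1790, 0.5740].
Therefore phi_hat_1 = -0.1790.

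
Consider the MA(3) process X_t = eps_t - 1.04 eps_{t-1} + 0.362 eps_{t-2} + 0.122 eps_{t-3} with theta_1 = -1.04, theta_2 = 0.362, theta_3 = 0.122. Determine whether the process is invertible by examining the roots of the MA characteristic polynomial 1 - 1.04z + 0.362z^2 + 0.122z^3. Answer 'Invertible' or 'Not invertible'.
\text{Invertible}

The MA(q) characteristic polynomial is P(z) = 1 - 1.04z + 0.362z^2 + 0.122z^3.
Invertibility requires all roots to lie outside the unit circle, i.e. |z| > 1 for every root.
Degree 3: look for a simple real root z0 first, then factor out (1 - z/z0) and solve the remaining quadratic.
Testing z0 = -5: P(-5) = 1 + (-1.04)(-5) + (0.362)(-5)^2 + (0.122)(-5)^3
  = 1 + (5.2) + (9.05) + (-15.25) = 0.  So z_0 = -5 is a root, |z_0| = 5.
Divide out the factor (1 + 0.2 z) = (1 - z/z0) (since 1/z0 = -0.2):
  P(z) = (1 + 0.2 z)(1 + (-1.24) z + (0.61) z^2)
  [check: z-coef -1.24 - (-0.2) = -1.04; z^2-coef 0.61 - (-0.2)(-1.24) = 0.362; z^3-coef -(-0.2)(0.61) = 0.122.]
Remaining roots from the quadratic factor 1 + (-1.24) z + (0.61) z^2:
  Set 1 + (-1.24) z + (0.61) z^2 = 0, i.e. a z^2 + b z + c = 0 with a = 0.61, b = -1.24, c = 1.
  Discriminant D = b^2 - 4ac = (-1.24)^2 - 4*(0.61)*1 = 1.5376 - (2.44) = -0.9024.
  D < 0, so the roots are the complex-conjugate pair z = (-b +/- i sqrt(-D)) / (2a) = 1.0164 +/- 0.7786i.
  For a conjugate pair |z|^2 = z * conj(z) = (product of roots) = c/a = 1/(0.61) = 1.639344, so |z| = sqrt(1.639344) = 1.2804 for both roots.
Moduli of all roots: 5.0000, 1.2804, 1.2804.
All moduli strictly greater than 1? Yes.
Verdict: Invertible.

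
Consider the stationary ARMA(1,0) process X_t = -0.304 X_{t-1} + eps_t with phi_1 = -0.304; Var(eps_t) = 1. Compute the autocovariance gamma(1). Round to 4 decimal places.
\gamma(1) = -0.3350

Multiply the model equation by X_{t-k} and take expectations. With theta_0 = psi_0 = 1 and psi_j the MA(infinity) weights, this gives
  gamma(k) - sum_i phi_i gamma(k-i) = c_k,
  c_k = sigma^2 * sum_{j=k..q} theta_j psi_{j-k}   (c_k = 0 for k > q),
using gamma(-m) = gamma(m).
Pure AR (q = 0): c_0 = sigma^2 = 1, c_k = 0 for k >= 1.
Equations for k = 0 and k = 1 (AR order 1):
  gamma(0) = phi_1 gamma(1) + c_0
  gamma(1) = phi_1 gamma(0) + c_1
Substituting the second into the first: gamma(0) (1 - phi_1^2) = c_0 + phi_1 c_1, so
  gamma(0) = c_0 / (1 - phi_1^2) = 1 / (1 - (-0.304)^2) = 1 / 0.907584 = 1.101826.
  gamma(1) = phi_1 gamma(0) = (-0.304)(1.101826) = -0.334955.
Therefore gamma(1) = -0.3350 (to 4 decimal places).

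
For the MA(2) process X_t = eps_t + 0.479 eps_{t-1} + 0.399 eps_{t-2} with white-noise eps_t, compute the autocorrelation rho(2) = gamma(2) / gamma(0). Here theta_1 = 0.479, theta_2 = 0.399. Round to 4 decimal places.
\rho(2) = 0.2873

For an MA(q) process with theta_0 = 1, the autocovariance is
  gamma(k) = sigma^2 * sum_{i=0..q-k} theta_i * theta_{i+k},
and rho(k) = gamma(k) / gamma(0). Sigma^2 cancels.
  numerator   = (1)*(0.399) = 0.399.
  denominator = (1)^2 + (0.479)^2 + (0.399)^2 = 1.388642.
  rho(2) = 0.399 / 1.388642 = 0.2873.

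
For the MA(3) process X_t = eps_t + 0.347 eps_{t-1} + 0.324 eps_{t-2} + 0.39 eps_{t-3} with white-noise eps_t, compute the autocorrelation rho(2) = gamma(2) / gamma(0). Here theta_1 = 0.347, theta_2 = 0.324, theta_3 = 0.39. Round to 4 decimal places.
\rho(2) = 0.3335

For an MA(q) process with theta_0 = 1, the autocovariance is
  gamma(k) = sigma^2 * sum_{i=0..q-k} theta_i * theta_{i+k},
and rho(k) = gamma(k) / gamma(0). Sigma^2 cancels.
  numerator   = (1)*(0.324) + (0.347)*(0.39) = 0.45933.
  denominator = (1)^2 + (0.347)^2 + (0.324)^2 + (0.39)^2 = 1.377485.
  rho(2) = 0.45933 / 1.377485 = 0.3335.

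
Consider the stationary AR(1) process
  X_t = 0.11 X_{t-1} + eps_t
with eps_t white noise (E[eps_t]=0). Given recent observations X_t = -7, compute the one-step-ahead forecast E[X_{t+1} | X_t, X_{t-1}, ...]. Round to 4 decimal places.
E[X_{t+1} \mid \mathcal F_t] = -0.7700

For an AR(p) model X_t = c + sum_i phi_i X_{t-i} + eps_t, the
one-step-ahead conditional mean is
  E[X_{t+1} | X_t, ...] = c + sum_i phi_i X_{t+1-i}.
Substitute known values:
  E[X_{t+1} | ...] = (0.11) * (-7)
                   = -0.7700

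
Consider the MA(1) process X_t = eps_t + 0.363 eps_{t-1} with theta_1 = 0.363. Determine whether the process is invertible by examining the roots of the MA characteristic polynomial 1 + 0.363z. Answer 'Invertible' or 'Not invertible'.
\text{Invertible}

The MA(q) characteristic polynomial is P(z) = 1 + 0.363z.
Invertibility requires all roots to lie outside the unit circle, i.e. |z| > 1 for every root.
This is linear in z: 1 + (0.363) z = 0  =>  z = -1/(0.363) = -2.754821,  |z| = 2.754821.
Moduli of all roots: 2.7548.
All moduli strictly greater than 1? Yes.
Verdict: Invertible.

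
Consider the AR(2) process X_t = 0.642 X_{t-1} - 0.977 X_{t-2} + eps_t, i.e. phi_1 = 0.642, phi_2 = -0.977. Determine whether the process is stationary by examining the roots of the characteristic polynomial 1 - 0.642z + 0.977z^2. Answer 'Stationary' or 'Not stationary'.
\text{Stationary}

The AR(p) characteristic polynomial is P(z) = 1 - 0.642z + 0.977z^2.
Stationarity requires all roots to lie outside the unit circle, i.e. |z| > 1 for every root.
Set 1 + (-0.642) z + (0.977) z^2 = 0, i.e. a z^2 + b z + c = 0 with a = 0.977, b = -0.642, c = 1.
Discriminant D = b^2 - 4ac = (-0.642)^2 - 4*(0.977)*1 = 0.412164 - (3.908) = -3.495836.
D < 0, so the roots are the complex-conjugate pair z = (-b +/- i sqrt(-D)) / (2a) = 0.3286 +/- 0.9569i.
For a conjugate pair |z|^2 = z * conj(z) = (product of roots) = c/a = 1/(0.977) = 1.023541, so |z| = sqrt(1.023541) = 1.0117 for both roots.
Moduli of all roots: 1.0117, 1.0117.
All moduli strictly greater than 1? Yes.
Verdict: Stationary.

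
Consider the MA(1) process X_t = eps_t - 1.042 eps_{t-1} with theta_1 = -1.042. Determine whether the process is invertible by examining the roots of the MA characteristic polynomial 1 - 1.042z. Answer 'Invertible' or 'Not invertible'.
\text{Not invertible}

The MA(q) characteristic polynomial is P(z) = 1 - 1.042z.
Invertibility requires all roots to lie outside the unit circle, i.e. |z| > 1 for every root.
This is linear in z: 1 + (-1.042) z = 0  =>  z = -1/(-1.042) = 0.959693,  |z| = 0.959693.
Moduli of all roots: 0.9597.
All moduli strictly greater than 1? No.
Verdict: Not invertible.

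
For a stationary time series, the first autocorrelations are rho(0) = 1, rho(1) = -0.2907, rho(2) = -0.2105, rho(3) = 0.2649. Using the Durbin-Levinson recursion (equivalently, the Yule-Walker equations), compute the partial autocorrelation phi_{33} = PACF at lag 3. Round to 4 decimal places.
\phi_{33} = 0.1101

The PACF at lag k is phi_{kk}, the last component of the solution
to the Yule-Walker system G_k phi = r_k where
  (G_k)_{ij} = rho(|i - j|), (r_k)_i = rho(i), i,j = 1..k.
Equivalently, Durbin-Levinson gives phi_{kk} iteratively:
  phi_{11} = rho(1)
  phi_{kk} = [rho(k) - sum_{j=1..k-1} phi_{k-1,j} rho(k-j)]
            / [1 - sum_{j=1..k-1} phi_{k-1,j} rho(j)],
  phi_{k,j} = phi_{k-1,j} - phi_{kk} phi_{k-1,k-j},  j = 1..k-1.
Step k = 1:
  phi_11 = rho(1) = -0.2907.
Step k = 2:
  phi_22 = [rho(2) - phi_11 rho(1)] / [1 - phi_11 rho(1)] = [-0.2105 - (-0.2907)(-0.2907)] / [1 - (-0.2907)(-0.2907)]
         = -0.29500649 / 0.91549351 = -0.322238.
  Update: phi_21 = phi_11 - phi_22 phi_11 = -0.2907 - (-0.322238)(-0.2907) = -0.384374.
Step k = 3:
  phi_33 = [rho(3) - phi_21 rho(2) - phi_22 rho(1)] / [1 - phi_21 rho(1) - phi_22 rho(2)]
    numerator   = 0.2649 - (-0.384374)(-0.2105) - (-0.322238)(-0.2907) = 0.09031468
    denominator = 1 - (-0.384374)(-0.2907) - (-0.322238)(-0.2105) = 0.82043131
  phi_33 = 0.09031468 / 0.82043131 = 0.1101.
Therefore phi_{33} = 0.1101.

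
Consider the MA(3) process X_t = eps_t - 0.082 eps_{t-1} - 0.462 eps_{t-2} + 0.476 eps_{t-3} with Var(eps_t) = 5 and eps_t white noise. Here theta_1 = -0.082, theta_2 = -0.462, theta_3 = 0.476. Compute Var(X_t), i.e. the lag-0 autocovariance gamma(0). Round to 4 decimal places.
\gamma(0) = 7.2337

For an MA(q) process X_t = eps_t + sum_i theta_i eps_{t-i} with
Var(eps_t) = sigma^2, the variance is
  gamma(0) = sigma^2 * (1 + sum_i theta_i^2).
  sum_i theta_i^2 = (-0.082)^2 + (-0.462)^2 + (0.476)^2 = 0.006724 + 0.213444 + 0.226576 = 0.446744.
  gamma(0) = 5 * (1 + 0.446744) = 5 * 1.446744 = 7.23372, which rounds to 7.2337.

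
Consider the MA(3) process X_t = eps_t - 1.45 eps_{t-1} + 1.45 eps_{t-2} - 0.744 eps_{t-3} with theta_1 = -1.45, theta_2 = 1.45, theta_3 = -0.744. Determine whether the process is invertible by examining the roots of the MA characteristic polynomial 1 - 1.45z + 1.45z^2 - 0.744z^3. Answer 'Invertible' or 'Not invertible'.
\text{Invertible}

The MA(q) characteristic polynomial is P(z) = 1 - 1.45z + 1.45z^2 - 0.744z^3.
Invertibility requires all roots to lie outside the unit circle, i.e. |z| > 1 for every root.
Degree 3: look for a simple real root z0 first, then factor out (1 - z/z0) and solve the remaining quadratic.
Testing z0 = 1.25: P(1.25) = 1 + (-1.45)(1.25) + (1.45)(1.25)^2 + (-0.744)(1.25)^3
  = 1 + (-1.8125) + (2.265625) + (-1.453125) = 0.  So z_0 = 1.25 is a root, |z_0| = 1.25.
Divide out the factor (1 - 0.8 z) = (1 - z/z0) (since 1/z0 = 0.8):
  P(z) = (1 - 0.8 z)(1 + (-0.65) z + (0.93) z^2)
  [check: z-coef -0.65 - (0.8) = -1.45; z^2-coef 0.93 - (0.8)(-0.65) = 1.45; z^3-coef -(0.8)(0.93) = -0.744.]
Remaining roots from the quadratic factor 1 + (-0.65) z + (0.93) z^2:
  Set 1 + (-0.65) z + (0.93) z^2 = 0, i.e. a z^2 + b z + c = 0 with a = 0.93, b = -0.65, c = 1.
  Discriminant D = b^2 - 4ac = (-0.65)^2 - 4*(0.93)*1 = 0.4225 - (3.72) = -3.2975.
  D < 0, so the roots are the complex-conjugate pair z = (-b +/- i sqrt(-D)) / (2a) = 0.3495 +/- 0.9763i.
  For a conjugate pair |z|^2 = z * conj(z) = (product of roots) = c/a = 1/(0.93) = 1.075269, so |z| = sqrt(1.075269) = 1.037 for both roots.
Moduli of all roots: 1.2500, 1.0370, 1.0370.
All moduli strictly greater than 1? Yes.
Verdict: Invertible.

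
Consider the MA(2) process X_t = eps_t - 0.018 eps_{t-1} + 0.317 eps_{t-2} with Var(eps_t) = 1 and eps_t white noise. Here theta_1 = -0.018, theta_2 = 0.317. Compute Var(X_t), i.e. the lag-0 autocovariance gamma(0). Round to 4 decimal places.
\gamma(0) = 1.1008

For an MA(q) process X_t = eps_t + sum_i theta_i eps_{t-i} with
Var(eps_t) = sigma^2, the variance is
  gamma(0) = sigma^2 * (1 + sum_i theta_i^2).
  sum_i theta_i^2 = (-0.018)^2 + (0.317)^2 = 0.000324 + 0.100489 = 0.100813.
  gamma(0) = 1 * (1 + 0.100813) = 1 * 1.100813 = 1.100813, which rounds to 1.1008.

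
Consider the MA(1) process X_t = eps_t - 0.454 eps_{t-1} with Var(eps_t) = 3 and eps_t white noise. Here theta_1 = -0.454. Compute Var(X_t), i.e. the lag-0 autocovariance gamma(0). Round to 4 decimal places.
\gamma(0) = 3.6183

For an MA(q) process X_t = eps_t + sum_i theta_i eps_{t-i} with
Var(eps_t) = sigma^2, the variance is
  gamma(0) = sigma^2 * (1 + sum_i theta_i^2).
  sum_i theta_i^2 = (-0.454)^2 = 0.206116.
  gamma(0) = 3 * (1 + 0.206116) = 3 * 1.206116 = 3.618348, which rounds to 3.6183.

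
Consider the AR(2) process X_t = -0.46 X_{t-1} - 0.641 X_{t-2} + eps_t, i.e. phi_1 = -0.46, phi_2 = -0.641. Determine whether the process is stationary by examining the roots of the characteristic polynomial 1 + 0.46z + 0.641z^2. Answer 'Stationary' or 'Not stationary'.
\text{Stationary}

The AR(p) characteristic polynomial is P(z) = 1 + 0.46z + 0.641z^2.
Stationarity requires all roots to lie outside the unit circle, i.e. |z| > 1 for every root.
Set 1 + (0.46) z + (0.641) z^2 = 0, i.e. a z^2 + b z + c = 0 with a = 0.641, b = 0.46, c = 1.
Discriminant D = b^2 - 4ac = (0.46)^2 - 4*(0.641)*1 = 0.2116 - (2.564) = -2.3524.
D < 0, so the roots are the complex-conjugate pair z = (-b +/- i sqrt(-D)) / (2a) = -0.3588 +/- 1.1964i.
For a conjugate pair |z|^2 = z * conj(z) = (product of roots) = c/a = 1/(0.641) = 1.560062, so |z| = sqrt(1.560062) = 1.249 for both roots.
Moduli of all roots: 1.2490, 1.2490.
All moduli strictly greater than 1? Yes.
Verdict: Stationary.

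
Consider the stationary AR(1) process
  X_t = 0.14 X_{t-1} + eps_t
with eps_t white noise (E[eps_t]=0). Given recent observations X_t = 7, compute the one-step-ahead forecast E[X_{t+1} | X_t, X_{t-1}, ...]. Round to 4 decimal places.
E[X_{t+1} \mid \mathcal F_t] = 0.9800

For an AR(p) model X_t = c + sum_i phi_i X_{t-i} + eps_t, the
one-step-ahead conditional mean is
  E[X_{t+1} | X_t, ...] = c + sum_i phi_i X_{t+1-i}.
Substitute known values:
  E[X_{t+1} | ...] = (0.14) * (7)
                   = 0.9800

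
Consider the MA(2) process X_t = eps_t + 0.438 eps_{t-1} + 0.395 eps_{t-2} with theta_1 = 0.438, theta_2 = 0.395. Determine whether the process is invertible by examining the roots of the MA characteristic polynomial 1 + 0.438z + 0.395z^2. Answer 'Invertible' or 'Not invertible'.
\text{Invertible}

The MA(q) characteristic polynomial is P(z) = 1 + 0.438z + 0.395z^2.
Invertibility requires all roots to lie outside the unit circle, i.e. |z| > 1 for every root.
Set 1 + (0.438) z + (0.395) z^2 = 0, i.e. a z^2 + b z + c = 0 with a = 0.395, b = 0.438, c = 1.
Discriminant D = b^2 - 4ac = (0.438)^2 - 4*(0.395)*1 = 0.191844 - (1.58) = -1.388156.
D < 0, so the roots are the complex-conjugate pair z = (-b +/- i sqrt(-D)) / (2a) = -0.5544 +/- 1.4914i.
For a conjugate pair |z|^2 = z * conj(z) = (product of roots) = c/a = 1/(0.395) = 2.531646, so |z| = sqrt(2.531646) = 1.5911 for both roots.
Moduli of all roots: 1.5911, 1.5911.
All moduli strictly greater than 1? Yes.
Verdict: Invertible.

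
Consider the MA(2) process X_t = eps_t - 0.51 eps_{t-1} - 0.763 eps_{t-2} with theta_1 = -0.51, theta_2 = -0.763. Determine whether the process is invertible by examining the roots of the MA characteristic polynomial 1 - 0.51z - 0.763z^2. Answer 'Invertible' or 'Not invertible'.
\text{Not invertible}

The MA(q) characteristic polynomial is P(z) = 1 - 0.51z - 0.763z^2.
Invertibility requires all roots to lie outside the unit circle, i.e. |z| > 1 for every root.
Set 1 + (-0.51) z + (-0.763) z^2 = 0, i.e. a z^2 + b z + c = 0 with a = -0.763, b = -0.51, c = 1.
Discriminant D = b^2 - 4ac = (-0.51)^2 - 4*(-0.763)*1 = 0.2601 - (-3.052) = 3.3121.
D >= 0, so the roots are real: z = (-b +/- sqrt(D)) / (2a) = (0.51 +/- 1.819918) / (-1.526).
  z_1 = (0.51 + 1.819918) / (-1.526) = -1.5268,   |z_1| = 1.5268.
  z_2 = (0.51 - 1.819918) / (-1.526) = 0.8584,   |z_2| = 0.8584.
Moduli of all roots: 1.5268, 0.8584.
All moduli strictly greater than 1? No.
Verdict: Not invertible.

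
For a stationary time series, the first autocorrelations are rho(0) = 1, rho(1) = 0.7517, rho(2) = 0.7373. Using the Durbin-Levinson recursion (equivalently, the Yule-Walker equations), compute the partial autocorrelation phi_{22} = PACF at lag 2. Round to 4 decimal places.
\phi_{22} = 0.3960

The PACF at lag k is phi_{kk}, the last component of the solution
to the Yule-Walker system G_k phi = r_k where
  (G_k)_{ij} = rho(|i - j|), (r_k)_i = rho(i), i,j = 1..k.
Equivalently, Durbin-Levinson gives phi_{kk} iteratively:
  phi_{11} = rho(1)
  phi_{kk} = [rho(k) - sum_{j=1..k-1} phi_{k-1,j} rho(k-j)]
            / [1 - sum_{j=1..k-1} phi_{k-1,j} rho(j)],
  phi_{k,j} = phi_{k-1,j} - phi_{kk} phi_{k-1,k-j},  j = 1..k-1.
Step k = 1:
  phi_11 = rho(1) = 0.7517.
Step k = 2:
  phi_22 = [rho(2) - phi_11 rho(1)] / [1 - phi_11 rho(1)] = [0.7373 - (0.7517)(0.7517)] / [1 - (0.7517)(0.7517)]
         = 0.17224711 / 0.43494711 = 0.396.
Therefore phi_{22} = 0.3960.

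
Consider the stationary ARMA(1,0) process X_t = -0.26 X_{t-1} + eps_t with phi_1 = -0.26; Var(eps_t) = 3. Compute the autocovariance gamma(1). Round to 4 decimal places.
\gamma(1) = -0.8366

Multiply the model equation by X_{t-k} and take expectations. With theta_0 = psi_0 = 1 and psi_j the MA(infinity) weights, this gives
  gamma(k) - sum_i phi_i gamma(k-i) = c_k,
  c_k = sigma^2 * sum_{j=k..q} theta_j psi_{j-k}   (c_k = 0 for k > q),
using gamma(-m) = gamma(m).
Pure AR (q = 0): c_0 = sigma^2 = 3, c_k = 0 for k >= 1.
Equations for k = 0 and k = 1 (AR order 1):
  gamma(0) = phi_1 gamma(1) + c_0
  gamma(1) = phi_1 gamma(0) + c_1
Substituting the second into the first: gamma(0) (1 - phi_1^2) = c_0 + phi_1 c_1, so
  gamma(0) = c_0 / (1 - phi_1^2) = 3 / (1 - (-0.26)^2) = 3 / 0.9324 = 3.217503.
  gamma(1) = phi_1 gamma(0) = (-0.26)(3.217503) = -0.836551.
Therefore gamma(1) = -0.8366 (to 4 decimal places).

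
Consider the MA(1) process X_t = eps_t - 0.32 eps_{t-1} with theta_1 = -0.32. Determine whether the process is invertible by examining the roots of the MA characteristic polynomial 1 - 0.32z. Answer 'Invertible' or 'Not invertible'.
\text{Invertible}

The MA(q) characteristic polynomial is P(z) = 1 - 0.32z.
Invertibility requires all roots to lie outside the unit circle, i.e. |z| > 1 for every root.
This is linear in z: 1 + (-0.32) z = 0  =>  z = -1/(-0.32) = 3.125,  |z| = 3.125.
Moduli of all roots: 3.1250.
All moduli strictly greater than 1? Yes.
Verdict: Invertible.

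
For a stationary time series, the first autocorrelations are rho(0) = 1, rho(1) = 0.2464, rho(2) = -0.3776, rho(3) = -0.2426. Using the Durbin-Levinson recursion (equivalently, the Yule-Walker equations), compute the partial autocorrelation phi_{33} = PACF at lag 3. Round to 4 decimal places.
\phi_{33} = 0.0120

The PACF at lag k is phi_{kk}, the last component of the solution
to the Yule-Walker system G_k phi = r_k where
  (G_k)_{ij} = rho(|i - j|), (r_k)_i = rho(i), i,j = 1..k.
Equivalently, Durbin-Levinson gives phi_{kk} iteratively:
  phi_{11} = rho(1)
  phi_{kk} = [rho(k) - sum_{j=1..k-1} phi_{k-1,j} rho(k-j)]
            / [1 - sum_{j=1..k-1} phi_{k-1,j} rho(j)],
  phi_{k,j} = phi_{k-1,j} - phi_{kk} phi_{k-1,k-j},  j = 1..k-1.
Step k = 1:
  phi_11 = rho(1) = 0.2464.
Step k = 2:
  phi_22 = [rho(2) - phi_11 rho(1)] / [1 - phi_11 rho(1)] = [-0.3776 - (0.2464)(0.2464)] / [1 - (0.2464)(0.2464)]
         = -0.43831296 / 0.93928704 = -0.466644.
  Update: phi_21 = phi_11 - phi_22 phi_11 = 0.2464 - (-0.466644)(0.2464) = 0.361381.
Step k = 3:
  phi_33 = [rho(3) - phi_21 rho(2) - phi_22 rho(1)] / [1 - phi_21 rho(1) - phi_22 rho(2)]
    numerator   = -0.2426 - (0.361381)(-0.3776) - (-0.466644)(0.2464) = 0.00883869
    denominator = 1 - (0.361381)(0.2464) - (-0.466644)(-0.3776) = 0.73475079
  phi_33 = 0.00883869 / 0.73475079 = 0.012.
Therefore phi_{33} = 0.0120.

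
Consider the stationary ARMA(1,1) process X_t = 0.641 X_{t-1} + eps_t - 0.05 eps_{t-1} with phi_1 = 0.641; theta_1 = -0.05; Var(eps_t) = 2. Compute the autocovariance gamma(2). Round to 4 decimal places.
\gamma(2) = 1.2449

Multiply the model equation by X_{t-k} and take expectations. With theta_0 = psi_0 = 1 and psi_j the MA(infinity) weights, this gives
  gamma(k) - sum_i phi_i gamma(k-i) = c_k,
  c_k = sigma^2 * sum_{j=k..q} theta_j psi_{j-k}   (c_k = 0 for k > q),
using gamma(-m) = gamma(m).
psi-weights needed (psi_j = theta_j + sum_i phi_i psi_{j-i}):
  psi_1 = theta_1 + phi_1 = -0.05 + (0.641) = 0.591
Right-hand sides:
  c_0 = sigma^2 (1 + theta_1 psi_1) = 2 * (1 + (-0.05)(0.591)) = 2 * 0.97045 = 1.9409
  c_1 = sigma^2 theta_1 = 2 * (-0.05) = -0.1
  c_2 = 0
Equations for k = 0 and k = 1 (AR order 1):
  gamma(0) = phi_1 gamma(1) + c_0
  gamma(1) = phi_1 gamma(0) + c_1
Substituting the second into the first: gamma(0) (1 - phi_1^2) = c_0 + phi_1 c_1, so
  gamma(0) = (c_0 + phi_1 c_1) / (1 - phi_1^2) = (1.9409 + (0.641)(-0.1)) / (1 - (0.641)^2) = 1.8768 / 0.589119 = 3.185774.
  gamma(1) = phi_1 gamma(0) + c_1 = (0.641)(3.185774) + (-0.1) = 1.942081.
For k = 2 (> q): gamma(2) = phi_1 gamma(1) = (0.641)(1.942081) = 1.244874.
Therefore gamma(2) = 1.2449 (to 4 decimal places).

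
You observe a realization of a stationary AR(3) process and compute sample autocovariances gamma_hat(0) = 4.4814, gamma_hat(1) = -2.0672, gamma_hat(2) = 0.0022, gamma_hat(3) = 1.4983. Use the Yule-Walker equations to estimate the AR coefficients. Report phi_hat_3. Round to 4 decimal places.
\hat\phi_{3} = 0.2880

The Yule-Walker equations for an AR(p) process read, in matrix form,
  Gamma_p phi = r_p,   with   (Gamma_p)_{ij} = gamma(|i - j|),
                       (r_p)_i = gamma(i),   i,j = 1..p.
Substitute the sample gammas (Toeplitz matrix and right-hand side of size 3):
  Gamma_p = [[4.4814, -2.0672, 0.0022], [-2.0672, 4.4814, -2.0672], [0.0022, -2.0672, 4.4814]]
  r_p     = [-2.0672, 0.0022, 1.4983]
Written out (R1..R3):
  (R1) 4.4814 phi_1 - 2.0672 phi_2 + 0.0022 phi_3 = -2.0672
  (R2) -2.0672 phi_1 + 4.4814 phi_2 - 2.0672 phi_3 = 0.0022
  (R3) 0.0022 phi_1 - 2.0672 phi_2 + 4.4814 phi_3 = 1.4983
Gaussian elimination:
  R2 <- R2 - (-2.0672/4.4814) R1 = R2 - (-0.461284) R1:  3.527833 phi_2 - 2.066185 phi_3 = -0.951367
  R3 <- R3 - (0.0022/4.4814) R1 = R3 - (0.000491) R1:  -2.066185 phi_2 + 4.481399 phi_3 = 1.499315
  R3 <- R3 - (-2.066185/3.527833) R2 = R3 - (-0.585681) R2:  3.271273 phi_3 = 0.942117
Back-substitution:
  phi_hat_3 = 0.942117 / 3.271273 = 0.287997
  phi_hat_2 = (-0.951367 - (-2.066185)(0.287997)) / 3.527833 = -0.101
  phi_hat_1 = (-2.0672 - (-2.0672)(-0.101) - (0.0022)(0.287997)) / 4.4814 = -0.508016
So phi_hat = [-0.5080, -0.1010, 0.2880].
Therefore phi_hat_3 = 0.2880.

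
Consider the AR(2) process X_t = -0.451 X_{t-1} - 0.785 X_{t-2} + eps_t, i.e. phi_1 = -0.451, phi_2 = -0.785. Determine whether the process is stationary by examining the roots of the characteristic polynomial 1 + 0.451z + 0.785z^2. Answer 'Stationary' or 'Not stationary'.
\text{Stationary}

The AR(p) characteristic polynomial is P(z) = 1 + 0.451z + 0.785z^2.
Stationarity requires all roots to lie outside the unit circle, i.e. |z| > 1 for every root.
Set 1 + (0.451) z + (0.785) z^2 = 0, i.e. a z^2 + b z + c = 0 with a = 0.785, b = 0.451, c = 1.
Discriminant D = b^2 - 4ac = (0.451)^2 - 4*(0.785)*1 = 0.203401 - (3.14) = -2.936599.
D < 0, so the roots are the complex-conjugate pair z = (-b +/- i sqrt(-D)) / (2a) = -0.2873 +/- 1.0915i.
For a conjugate pair |z|^2 = z * conj(z) = (product of roots) = c/a = 1/(0.785) = 1.273885, so |z| = sqrt(1.273885) = 1.1287 for both roots.
Moduli of all roots: 1.1287, 1.1287.
All moduli strictly greater than 1? Yes.
Verdict: Stationary.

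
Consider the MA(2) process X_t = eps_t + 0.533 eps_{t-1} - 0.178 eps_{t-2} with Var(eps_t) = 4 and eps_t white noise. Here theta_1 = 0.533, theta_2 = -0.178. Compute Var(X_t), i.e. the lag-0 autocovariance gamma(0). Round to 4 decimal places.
\gamma(0) = 5.2631

For an MA(q) process X_t = eps_t + sum_i theta_i eps_{t-i} with
Var(eps_t) = sigma^2, the variance is
  gamma(0) = sigma^2 * (1 + sum_i theta_i^2).
  sum_i theta_i^2 = (0.533)^2 + (-0.178)^2 = 0.284089 + 0.031684 = 0.315773.
  gamma(0) = 4 * (1 + 0.315773) = 4 * 1.315773 = 5.263092, which rounds to 5.2631.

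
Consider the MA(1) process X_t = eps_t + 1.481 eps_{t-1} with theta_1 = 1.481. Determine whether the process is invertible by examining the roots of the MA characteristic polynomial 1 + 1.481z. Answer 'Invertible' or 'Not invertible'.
\text{Not invertible}

The MA(q) characteristic polynomial is P(z) = 1 + 1.481z.
Invertibility requires all roots to lie outside the unit circle, i.e. |z| > 1 for every root.
This is linear in z: 1 + (1.481) z = 0  =>  z = -1/(1.481) = -0.675219,  |z| = 0.675219.
Moduli of all roots: 0.6752.
All moduli strictly greater than 1? No.
Verdict: Not invertible.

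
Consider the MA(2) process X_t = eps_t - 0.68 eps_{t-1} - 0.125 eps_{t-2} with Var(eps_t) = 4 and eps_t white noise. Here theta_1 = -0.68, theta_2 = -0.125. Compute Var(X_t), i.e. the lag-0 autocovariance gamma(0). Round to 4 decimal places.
\gamma(0) = 5.9121

For an MA(q) process X_t = eps_t + sum_i theta_i eps_{t-i} with
Var(eps_t) = sigma^2, the variance is
  gamma(0) = sigma^2 * (1 + sum_i theta_i^2).
  sum_i theta_i^2 = (-0.68)^2 + (-0.125)^2 = 0.4624 + 0.015625 = 0.478025.
  gamma(0) = 4 * (1 + 0.478025) = 4 * 1.478025 = 5.9121.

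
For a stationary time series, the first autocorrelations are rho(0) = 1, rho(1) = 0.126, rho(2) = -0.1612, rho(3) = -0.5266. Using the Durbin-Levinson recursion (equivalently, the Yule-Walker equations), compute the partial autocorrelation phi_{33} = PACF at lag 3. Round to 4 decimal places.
\phi_{33} = -0.5040

The PACF at lag k is phi_{kk}, the last component of the solution
to the Yule-Walker system G_k phi = r_k where
  (G_k)_{ij} = rho(|i - j|), (r_k)_i = rho(i), i,j = 1..k.
Equivalently, Durbin-Levinson gives phi_{kk} iteratively:
  phi_{11} = rho(1)
  phi_{kk} = [rho(k) - sum_{j=1..k-1} phi_{k-1,j} rho(k-j)]
            / [1 - sum_{j=1..k-1} phi_{k-1,j} rho(j)],
  phi_{k,j} = phi_{k-1,j} - phi_{kk} phi_{k-1,k-j},  j = 1..k-1.
Step k = 1:
  phi_11 = rho(1) = 0.126.
Step k = 2:
  phi_22 = [rho(2) - phi_11 rho(1)] / [1 - phi_11 rho(1)] = [-0.1612 - (0.126)(0.126)] / [1 - (0.126)(0.126)]
         = -0.177076 / 0.984124 = -0.179933.
  Update: phi_21 = phi_11 - phi_22 phi_11 = 0.126 - (-0.179933)(0.126) = 0.148672.
Step k = 3:
  phi_33 = [rho(3) - phi_21 rho(2) - phi_22 rho(1)] / [1 - phi_21 rho(1) - phi_22 rho(2)]
    numerator   = -0.5266 - (0.148672)(-0.1612) - (-0.179933)(0.126) = -0.47996264
    denominator = 1 - (0.148672)(0.126) - (-0.179933)(-0.1612) = 0.95226225
  phi_33 = -0.47996264 / 0.95226225 = -0.504.
Therefore phi_{33} = -0.5040.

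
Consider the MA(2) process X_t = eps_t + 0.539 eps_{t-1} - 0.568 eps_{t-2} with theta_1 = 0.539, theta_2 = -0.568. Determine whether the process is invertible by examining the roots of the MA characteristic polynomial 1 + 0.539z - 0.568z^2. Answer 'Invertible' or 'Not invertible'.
\text{Not invertible}

The MA(q) characteristic polynomial is P(z) = 1 + 0.539z - 0.568z^2.
Invertibility requires all roots to lie outside the unit circle, i.e. |z| > 1 for every root.
Set 1 + (0.539) z + (-0.568) z^2 = 0, i.e. a z^2 + b z + c = 0 with a = -0.568, b = 0.539, c = 1.
Discriminant D = b^2 - 4ac = (0.539)^2 - 4*(-0.568)*1 = 0.290521 - (-2.272) = 2.562521.
D >= 0, so the roots are real: z = (-b +/- sqrt(D)) / (2a) = (-0.539 +/- 1.600788) / (-1.136).
  z_1 = (-0.539 + 1.600788) / (-1.136) = -0.9347,   |z_1| = 0.9347.
  z_2 = (-0.539 - 1.600788) / (-1.136) = 1.8836,   |z_2| = 1.8836.
Moduli of all roots: 0.9347, 1.8836.
All moduli strictly greater than 1? No.
Verdict: Not invertible.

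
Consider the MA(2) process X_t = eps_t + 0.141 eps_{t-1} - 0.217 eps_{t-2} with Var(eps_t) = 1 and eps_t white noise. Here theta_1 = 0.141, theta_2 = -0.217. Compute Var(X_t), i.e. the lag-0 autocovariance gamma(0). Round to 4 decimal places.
\gamma(0) = 1.0670

For an MA(q) process X_t = eps_t + sum_i theta_i eps_{t-i} with
Var(eps_t) = sigma^2, the variance is
  gamma(0) = sigma^2 * (1 + sum_i theta_i^2).
  sum_i theta_i^2 = (0.141)^2 + (-0.217)^2 = 0.019881 + 0.047089 = 0.06697.
  gamma(0) = 1 * (1 + 0.06697) = 1 * 1.06697 = 1.06697, which rounds to 1.0670.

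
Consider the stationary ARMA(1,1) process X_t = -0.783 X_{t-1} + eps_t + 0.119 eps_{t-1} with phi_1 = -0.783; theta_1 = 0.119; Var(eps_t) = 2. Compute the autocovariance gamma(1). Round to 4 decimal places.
\gamma(1) = -3.1125

Multiply the model equation by X_{t-k} and take expectations. With theta_0 = psi_0 = 1 and psi_j the MA(infinity) weights, this gives
  gamma(k) - sum_i phi_i gamma(k-i) = c_k,
  c_k = sigma^2 * sum_{j=k..q} theta_j psi_{j-k}   (c_k = 0 for k > q),
using gamma(-m) = gamma(m).
psi-weights needed (psi_j = theta_j + sum_i phi_i psi_{j-i}):
  psi_1 = theta_1 + phi_1 = 0.119 + (-0.783) = -0.664
Right-hand sides:
  c_0 = sigma^2 (1 + theta_1 psi_1) = 2 * (1 + (0.119)(-0.664)) = 2 * 0.920984 = 1.841968
  c_1 = sigma^2 theta_1 = 2 * (0.119) = 0.238
  c_2 = 0
Equations for k = 0 and k = 1 (AR order 1):
  gamma(0) = phi_1 gamma(1) + c_0
  gamma(1) = phi_1 gamma(0) + c_1
Substituting the second into the first: gamma(0) (1 - phi_1^2) = c_0 + phi_1 c_1, so
  gamma(0) = (c_0 + phi_1 c_1) / (1 - phi_1^2) = (1.841968 + (-0.783)(0.238)) / (1 - (-0.783)^2) = 1.655614 / 0.386911 = 4.279056.
  gamma(1) = phi_1 gamma(0) + c_1 = (-0.783)(4.279056) + (0.238) = -3.112501.
Therefore gamma(1) = -3.1125 (to 4 decimal places).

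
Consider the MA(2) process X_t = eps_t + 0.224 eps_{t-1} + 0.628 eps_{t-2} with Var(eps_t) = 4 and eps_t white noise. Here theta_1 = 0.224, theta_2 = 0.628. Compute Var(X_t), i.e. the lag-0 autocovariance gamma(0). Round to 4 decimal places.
\gamma(0) = 5.7782

For an MA(q) process X_t = eps_t + sum_i theta_i eps_{t-i} with
Var(eps_t) = sigma^2, the variance is
  gamma(0) = sigma^2 * (1 + sum_i theta_i^2).
  sum_i theta_i^2 = (0.224)^2 + (0.628)^2 = 0.050176 + 0.394384 = 0.44456.
  gamma(0) = 4 * (1 + 0.44456) = 4 * 1.44456 = 5.77824, which rounds to 5.7782.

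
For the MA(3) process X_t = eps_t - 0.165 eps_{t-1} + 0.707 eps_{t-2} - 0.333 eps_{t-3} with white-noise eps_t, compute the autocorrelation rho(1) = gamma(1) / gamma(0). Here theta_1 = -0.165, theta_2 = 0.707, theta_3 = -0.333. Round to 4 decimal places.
\rho(1) = -0.3157

For an MA(q) process with theta_0 = 1, the autocovariance is
  gamma(k) = sigma^2 * sum_{i=0..q-k} theta_i * theta_{i+k},
and rho(k) = gamma(k) / gamma(0). Sigma^2 cancels.
  numerator   = (1)*(-0.165) + (-0.165)*(0.707) + (0.707)*(-0.333) = -0.517086.
  denominator = (1)^2 + (-0.165)^2 + (0.707)^2 + (-0.333)^2 = 1.637963.
  rho(1) = -0.517086 / 1.637963 = -0.3157.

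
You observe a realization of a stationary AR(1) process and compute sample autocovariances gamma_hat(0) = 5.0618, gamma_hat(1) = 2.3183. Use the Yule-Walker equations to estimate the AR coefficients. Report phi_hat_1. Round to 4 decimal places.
\hat\phi_{1} = 0.4580

The Yule-Walker equations for an AR(p) process read, in matrix form,
  Gamma_p phi = r_p,   with   (Gamma_p)_{ij} = gamma(|i - j|),
                       (r_p)_i = gamma(i),   i,j = 1..p.
Substitute the sample gammas (Toeplitz matrix and right-hand side of size 1):
  Gamma_p = [[5.0618]]
  r_p     = [2.3183]
With p = 1 this is the single equation gamma(0) phi_1 = gamma(1):
  phi_hat_1 = gamma(1) / gamma(0) = 2.3183 / 5.0618 = 0.4580.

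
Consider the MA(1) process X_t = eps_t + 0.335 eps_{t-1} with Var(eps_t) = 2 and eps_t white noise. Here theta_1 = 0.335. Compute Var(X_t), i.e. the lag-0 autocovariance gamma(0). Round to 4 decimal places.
\gamma(0) = 2.2245

For an MA(q) process X_t = eps_t + sum_i theta_i eps_{t-i} with
Var(eps_t) = sigma^2, the variance is
  gamma(0) = sigma^2 * (1 + sum_i theta_i^2).
  sum_i theta_i^2 = (0.335)^2 = 0.112225.
  gamma(0) = 2 * (1 + 0.112225) = 2 * 1.112225 = 2.22445, which rounds to 2.2245.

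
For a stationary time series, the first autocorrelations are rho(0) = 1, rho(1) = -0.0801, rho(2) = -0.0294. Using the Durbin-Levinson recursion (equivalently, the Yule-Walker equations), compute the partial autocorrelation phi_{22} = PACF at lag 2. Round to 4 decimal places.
\phi_{22} = -0.0360

The PACF at lag k is phi_{kk}, the last component of the solution
to the Yule-Walker system G_k phi = r_k where
  (G_k)_{ij} = rho(|i - j|), (r_k)_i = rho(i), i,j = 1..k.
Equivalently, Durbin-Levinson gives phi_{kk} iteratively:
  phi_{11} = rho(1)
  phi_{kk} = [rho(k) - sum_{j=1..k-1} phi_{k-1,j} rho(k-j)]
            / [1 - sum_{j=1..k-1} phi_{k-1,j} rho(j)],
  phi_{k,j} = phi_{k-1,j} - phi_{kk} phi_{k-1,k-j},  j = 1..k-1.
Step k = 1:
  phi_11 = rho(1) = -0.0801.
Step k = 2:
  phi_22 = [rho(2) - phi_11 rho(1)] / [1 - phi_11 rho(1)] = [-0.0294 - (-0.0801)(-0.0801)] / [1 - (-0.0801)(-0.0801)]
         = -0.03581601 / 0.99358399 = -0.036.
Therefore phi_{22} = -0.0360.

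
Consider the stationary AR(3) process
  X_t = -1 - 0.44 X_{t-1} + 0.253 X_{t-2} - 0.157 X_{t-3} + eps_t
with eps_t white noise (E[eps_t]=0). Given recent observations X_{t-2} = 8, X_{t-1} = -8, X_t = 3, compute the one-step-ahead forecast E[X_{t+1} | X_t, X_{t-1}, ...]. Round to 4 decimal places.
E[X_{t+1} \mid \mathcal F_t] = -5.6000

For an AR(p) model X_t = c + sum_i phi_i X_{t-i} + eps_t, the
one-step-ahead conditional mean is
  E[X_{t+1} | X_t, ...] = c + sum_i phi_i X_{t+1-i}.
Substitute known values:
  E[X_{t+1} | ...] = -1 + (-0.44) * (3) + (0.253) * (-8) + (-0.157) * (8)
                   = -5.6000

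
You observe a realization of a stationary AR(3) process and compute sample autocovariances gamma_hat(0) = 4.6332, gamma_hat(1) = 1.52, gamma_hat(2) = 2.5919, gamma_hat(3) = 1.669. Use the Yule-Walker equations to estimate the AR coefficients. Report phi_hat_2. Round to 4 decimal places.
\hat\phi_{2} = 0.4810

The Yule-Walker equations for an AR(p) process read, in matrix form,
  Gamma_p phi = r_p,   with   (Gamma_p)_{ij} = gamma(|i - j|),
                       (r_p)_i = gamma(i),   i,j = 1..p.
Substitute the sample gammas (Toeplitz matrix and right-hand side of size 3):
  Gamma_p = [[4.6332, 1.52, 2.5919], [1.52, 4.6332, 1.52], [2.5919, 1.52, 4.6332]]
  r_p     = [1.52, 2.5919, 1.669]
Written out (R1..R3):
  (R1) 4.6332 phi_1 + 1.52 phi_2 + 2.5919 phi_3 = 1.52
  (R2) 1.52 phi_1 + 4.6332 phi_2 + 1.52 phi_3 = 2.5919
  (R3) 2.5919 phi_1 + 1.52 phi_2 + 4.6332 phi_3 = 1.669
Gaussian elimination:
  R2 <- R2 - (1.52/4.6332) R1 = R2 - (0.328067) R1:  4.134538 phi_2 + 0.669683 phi_3 = 2.093238
  R3 <- R3 - (2.5919/4.6332) R1 = R3 - (0.559419) R1:  0.669683 phi_2 + 3.183242 phi_3 = 0.818683
  R3 <- R3 - (0.669683/4.134538) R2 = R3 - (0.161973) R2:  3.074771 phi_3 = 0.479635
Back-substitution:
  phi_hat_3 = 0.479635 / 3.074771 = 0.155991
  phi_hat_2 = (2.093238 - (0.669683)(0.155991)) / 4.134538 = 0.481015
  phi_hat_1 = (1.52 - (1.52)(0.481015) - (2.5919)(0.155991)) / 4.6332 = 0.082998
So phi_hat = [0.0830, 0.4810, 0.1560].
Therefore phi_hat_2 = 0.4810.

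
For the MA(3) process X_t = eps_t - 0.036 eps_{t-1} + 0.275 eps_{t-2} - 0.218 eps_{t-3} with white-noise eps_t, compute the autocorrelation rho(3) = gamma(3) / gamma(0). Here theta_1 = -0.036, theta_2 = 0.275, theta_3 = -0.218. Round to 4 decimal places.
\rho(3) = -0.1939

For an MA(q) process with theta_0 = 1, the autocovariance is
  gamma(k) = sigma^2 * sum_{i=0..q-k} theta_i * theta_{i+k},
and rho(k) = gamma(k) / gamma(0). Sigma^2 cancels.
  numerator   = (1)*(-0.218) = -0.218.
  denominator = (1)^2 + (-0.036)^2 + (0.275)^2 + (-0.218)^2 = 1.124445.
  rho(3) = -0.218 / 1.124445 = -0.1939.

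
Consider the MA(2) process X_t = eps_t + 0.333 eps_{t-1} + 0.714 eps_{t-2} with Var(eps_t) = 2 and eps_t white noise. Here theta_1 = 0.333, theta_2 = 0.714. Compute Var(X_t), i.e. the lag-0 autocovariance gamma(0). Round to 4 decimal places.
\gamma(0) = 3.2414

For an MA(q) process X_t = eps_t + sum_i theta_i eps_{t-i} with
Var(eps_t) = sigma^2, the variance is
  gamma(0) = sigma^2 * (1 + sum_i theta_i^2).
  sum_i theta_i^2 = (0.333)^2 + (0.714)^2 = 0.110889 + 0.509796 = 0.620685.
  gamma(0) = 2 * (1 + 0.620685) = 2 * 1.620685 = 3.24137, which rounds to 3.2414.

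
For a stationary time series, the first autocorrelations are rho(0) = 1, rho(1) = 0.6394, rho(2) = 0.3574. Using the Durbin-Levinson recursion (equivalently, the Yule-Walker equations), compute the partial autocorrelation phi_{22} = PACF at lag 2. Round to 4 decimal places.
\phi_{22} = -0.0870

The PACF at lag k is phi_{kk}, the last component of the solution
to the Yule-Walker system G_k phi = r_k where
  (G_k)_{ij} = rho(|i - j|), (r_k)_i = rho(i), i,j = 1..k.
Equivalently, Durbin-Levinson gives phi_{kk} iteratively:
  phi_{11} = rho(1)
  phi_{kk} = [rho(k) - sum_{j=1..k-1} phi_{k-1,j} rho(k-j)]
            / [1 - sum_{j=1..k-1} phi_{k-1,j} rho(j)],
  phi_{k,j} = phi_{k-1,j} - phi_{kk} phi_{k-1,k-j},  j = 1..k-1.
Step k = 1:
  phi_11 = rho(1) = 0.6394.
Step k = 2:
  phi_22 = [rho(2) - phi_11 rho(1)] / [1 - phi_11 rho(1)] = [0.3574 - (0.6394)(0.6394)] / [1 - (0.6394)(0.6394)]
         = -0.05143236 / 0.59116764 = -0.087.
Therefore phi_{22} = -0.0870.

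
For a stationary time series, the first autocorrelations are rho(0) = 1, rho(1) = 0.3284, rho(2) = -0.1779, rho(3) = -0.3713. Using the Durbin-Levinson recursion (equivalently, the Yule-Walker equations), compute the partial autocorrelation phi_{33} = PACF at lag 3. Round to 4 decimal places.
\phi_{33} = -0.2360

The PACF at lag k is phi_{kk}, the last component of the solution
to the Yule-Walker system G_k phi = r_k where
  (G_k)_{ij} = rho(|i - j|), (r_k)_i = rho(i), i,j = 1..k.
Equivalently, Durbin-Levinson gives phi_{kk} iteratively:
  phi_{11} = rho(1)
  phi_{kk} = [rho(k) - sum_{j=1..k-1} phi_{k-1,j} rho(k-j)]
            / [1 - sum_{j=1..k-1} phi_{k-1,j} rho(j)],
  phi_{k,j} = phi_{k-1,j} - phi_{kk} phi_{k-1,k-j},  j = 1..k-1.
Step k = 1:
  phi_11 = rho(1) = 0.3284.
Step k = 2:
  phi_22 = [rho(2) - phi_11 rho(1)] / [1 - phi_11 rho(1)] = [-0.1779 - (0.3284)(0.3284)] / [1 - (0.3284)(0.3284)]
         = -0.28574656 / 0.89215344 = -0.320289.
  Update: phi_21 = phi_11 - phi_22 phi_11 = 0.3284 - (-0.320289)(0.3284) = 0.433583.
Step k = 3:
  phi_33 = [rho(3) - phi_21 rho(2) - phi_22 rho(1)] / [1 - phi_21 rho(1) - phi_22 rho(2)]
    numerator   = -0.3713 - (0.433583)(-0.1779) - (-0.320289)(0.3284) = -0.18898285
    denominator = 1 - (0.433583)(0.3284) - (-0.320289)(-0.1779) = 0.80063208
  phi_33 = -0.18898285 / 0.80063208 = -0.236.
Therefore phi_{33} = -0.2360.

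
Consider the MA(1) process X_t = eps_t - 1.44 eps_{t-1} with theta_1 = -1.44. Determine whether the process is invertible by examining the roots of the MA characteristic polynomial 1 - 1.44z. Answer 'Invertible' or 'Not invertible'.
\text{Not invertible}

The MA(q) characteristic polynomial is P(z) = 1 - 1.44z.
Invertibility requires all roots to lie outside the unit circle, i.e. |z| > 1 for every root.
This is linear in z: 1 + (-1.44) z = 0  =>  z = -1/(-1.44) = 0.694444,  |z| = 0.694444.
Moduli of all roots: 0.6944.
All moduli strictly greater than 1? No.
Verdict: Not invertible.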